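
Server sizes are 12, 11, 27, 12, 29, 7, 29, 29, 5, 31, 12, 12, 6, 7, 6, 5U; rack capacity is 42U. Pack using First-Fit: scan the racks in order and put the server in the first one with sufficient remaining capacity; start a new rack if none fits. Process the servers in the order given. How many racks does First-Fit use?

Put 12U in rack 1; 30U remain.
Put 11U in rack 1; 19U remain.
Put 27U in rack 2; 15U remain.
Put 12U in rack 1; 7U remain.
Put 29U in rack 3; 13U remain.
Put 7U in rack 1; 0U remain.
Put 29U in rack 4; 13U remain.
Put 29U in rack 5; 13U remain.
Put 5U in rack 2; 10U remain.
Put 31U in rack 6; 11U remain.
Put 12U in rack 3; 1U remain.
Put 12U in rack 4; 1U remain.
Put 6U in rack 2; 4U remain.
Put 7U in rack 5; 6U remain.
Put 6U in rack 5; 0U remain.
Put 5U in rack 6; 6U remain.
Final racks: [12,11,12,7] [27,5,6] [29,12] [29,12] [29,7,6] [31,5].

6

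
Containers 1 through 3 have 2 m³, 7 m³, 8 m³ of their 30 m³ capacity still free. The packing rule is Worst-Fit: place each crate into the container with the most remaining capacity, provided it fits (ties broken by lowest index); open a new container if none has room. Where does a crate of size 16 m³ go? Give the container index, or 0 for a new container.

0

No container has ≥ 16 m³ free, so a new container is opened.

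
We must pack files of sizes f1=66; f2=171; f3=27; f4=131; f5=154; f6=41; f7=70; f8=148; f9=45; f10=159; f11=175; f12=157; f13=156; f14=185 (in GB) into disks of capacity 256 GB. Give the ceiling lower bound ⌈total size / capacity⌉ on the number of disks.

Total size = 66 + 171 + 27 + 131 + 154 + 41 + 70 + 148 + 45 + 159 + 175 + 157 + 156 + 185 = 1685 GB.
⌈1685 / 256⌉ = 7.

7 disks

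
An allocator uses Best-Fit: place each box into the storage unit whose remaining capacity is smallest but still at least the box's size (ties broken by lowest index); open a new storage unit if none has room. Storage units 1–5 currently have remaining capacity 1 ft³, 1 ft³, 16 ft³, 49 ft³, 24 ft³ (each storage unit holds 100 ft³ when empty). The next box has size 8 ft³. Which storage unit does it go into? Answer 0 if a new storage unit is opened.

Storage units with room: storage unit 3 (16 ft³), storage unit 4 (49 ft³), storage unit 5 (24 ft³).
Tightest fit is storage unit 3 with 16 ft³ free.

3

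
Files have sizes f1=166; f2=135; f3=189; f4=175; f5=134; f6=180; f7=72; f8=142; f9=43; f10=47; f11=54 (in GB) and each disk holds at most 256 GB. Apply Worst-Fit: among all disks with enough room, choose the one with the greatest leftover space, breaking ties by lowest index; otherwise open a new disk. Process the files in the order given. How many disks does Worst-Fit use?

7

f1 (166 GB) → disk 1 (remaining 90 GB)
f2 (135 GB) → disk 2 (remaining 121 GB)
f3 (189 GB) → disk 3 (remaining 67 GB)
f4 (175 GB) → disk 4 (remaining 81 GB)
f5 (134 GB) → disk 5 (remaining 122 GB)
f6 (180 GB) → disk 6 (remaining 76 GB)
f7 (72 GB) → disk 5 (remaining 50 GB)
f8 (142 GB) → disk 7 (remaining 114 GB)
f9 (43 GB) → disk 2 (remaining 78 GB)
f10 (47 GB) → disk 7 (remaining 67 GB)
f11 (54 GB) → disk 1 (remaining 36 GB)
Final disks: [166,54] [135,43] [189] [175] [134,72] [180] [142,47].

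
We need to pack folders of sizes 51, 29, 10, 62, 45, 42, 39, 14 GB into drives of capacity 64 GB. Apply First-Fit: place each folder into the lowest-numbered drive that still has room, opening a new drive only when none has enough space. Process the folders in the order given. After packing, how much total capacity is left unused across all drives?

92

drive 1: place 51 GB, 13 GB left
drive 2: place 29 GB, 35 GB left
drive 1: place 10 GB, 3 GB left
drive 3: place 62 GB, 2 GB left
drive 4: place 45 GB, 19 GB left
drive 5: place 42 GB, 22 GB left
drive 6: place 39 GB, 25 GB left
drive 2: place 14 GB, 21 GB left
6 drives × 64 GB = 384 GB; used 292 GB; unused 92 GB.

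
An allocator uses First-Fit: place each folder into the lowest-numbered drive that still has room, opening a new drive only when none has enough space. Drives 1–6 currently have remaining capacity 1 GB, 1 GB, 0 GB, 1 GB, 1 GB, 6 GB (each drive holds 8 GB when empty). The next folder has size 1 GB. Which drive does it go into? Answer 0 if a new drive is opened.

Drives with room: drive 1 (1 GB), drive 2 (1 GB), drive 4 (1 GB), drive 5 (1 GB), drive 6 (6 GB).
The first with room is drive 1.

1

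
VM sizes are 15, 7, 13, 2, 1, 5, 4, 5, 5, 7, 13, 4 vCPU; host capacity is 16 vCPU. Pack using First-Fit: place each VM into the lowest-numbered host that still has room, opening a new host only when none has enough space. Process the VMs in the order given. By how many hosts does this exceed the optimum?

0

First-Fit: [15,1] [7,2,5] [13] [4,5,5] [7,4] [13] → 6 hosts.
Total size 81 vCPU; any packing needs at least ⌈81/16⌉ = 6 hosts.
So 6 is already optimal.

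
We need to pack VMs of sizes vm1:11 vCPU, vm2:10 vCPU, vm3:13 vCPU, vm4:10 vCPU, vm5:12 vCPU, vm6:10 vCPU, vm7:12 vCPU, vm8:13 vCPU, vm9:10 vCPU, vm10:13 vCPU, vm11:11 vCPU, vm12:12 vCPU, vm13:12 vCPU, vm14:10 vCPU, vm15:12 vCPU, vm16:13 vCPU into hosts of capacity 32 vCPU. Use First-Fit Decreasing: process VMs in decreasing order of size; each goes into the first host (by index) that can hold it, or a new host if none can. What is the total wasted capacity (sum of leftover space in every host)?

Sorted descending: 13, 13, 13, 13, 12, 12, 12, 12, 12, 11, 11, 10, 10, 10, 10, 10.
host 1: place 13 vCPU, 19 vCPU left
host 1: place 13 vCPU, 6 vCPU left
host 2: place 13 vCPU, 19 vCPU left
host 2: place 13 vCPU, 6 vCPU left
host 3: place 12 vCPU, 20 vCPU left
host 3: place 12 vCPU, 8 vCPU left
host 4: place 12 vCPU, 20 vCPU left
host 4: place 12 vCPU, 8 vCPU left
host 5: place 12 vCPU, 20 vCPU left
host 5: place 11 vCPU, 9 vCPU left
host 6: place 11 vCPU, 21 vCPU left
host 6: place 10 vCPU, 11 vCPU left
host 6: place 10 vCPU, 1 vCPU left
host 7: place 10 vCPU, 22 vCPU left
host 7: place 10 vCPU, 12 vCPU left
host 7: place 10 vCPU, 2 vCPU left
7 hosts × 32 vCPU = 224 vCPU; used 184 vCPU; unused 40 vCPU.

40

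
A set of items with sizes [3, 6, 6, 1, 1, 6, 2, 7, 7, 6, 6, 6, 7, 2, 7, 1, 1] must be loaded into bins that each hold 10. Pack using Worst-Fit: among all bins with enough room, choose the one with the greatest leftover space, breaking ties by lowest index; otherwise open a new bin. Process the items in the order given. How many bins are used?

Put 3 in bin 1; 7 remain.
Put 6 in bin 1; 1 remain.
Put 6 in bin 2; 4 remain.
Put 1 in bin 2; 3 remain.
Put 1 in bin 2; 2 remain.
Put 6 in bin 3; 4 remain.
Put 2 in bin 3; 2 remain.
Put 7 in bin 4; 3 remain.
Put 7 in bin 5; 3 remain.
Put 6 in bin 6; 4 remain.
Put 6 in bin 7; 4 remain.
Put 6 in bin 8; 4 remain.
Put 7 in bin 9; 3 remain.
Put 2 in bin 6; 2 remain.
Put 7 in bin 10; 3 remain.
Put 1 in bin 7; 3 remain.
Put 1 in bin 8; 3 remain.
Final bins: [3,6] [6,1,1] [6,2] [7] [7] [6,2] [6,1] [6,1] [7] [7].

10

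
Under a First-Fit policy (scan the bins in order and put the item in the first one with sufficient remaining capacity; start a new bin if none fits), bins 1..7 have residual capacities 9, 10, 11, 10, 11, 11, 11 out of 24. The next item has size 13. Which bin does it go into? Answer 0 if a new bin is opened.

No bin has ≥ 13 free, so a new bin is opened.

0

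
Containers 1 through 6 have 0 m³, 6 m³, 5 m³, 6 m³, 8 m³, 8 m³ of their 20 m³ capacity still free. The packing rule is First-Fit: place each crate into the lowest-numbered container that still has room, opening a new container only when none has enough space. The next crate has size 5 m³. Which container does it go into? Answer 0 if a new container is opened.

2

Containers with room: container 2 (6 m³), container 3 (5 m³), container 4 (6 m³), container 5 (8 m³), container 6 (8 m³).
The first with room is container 2.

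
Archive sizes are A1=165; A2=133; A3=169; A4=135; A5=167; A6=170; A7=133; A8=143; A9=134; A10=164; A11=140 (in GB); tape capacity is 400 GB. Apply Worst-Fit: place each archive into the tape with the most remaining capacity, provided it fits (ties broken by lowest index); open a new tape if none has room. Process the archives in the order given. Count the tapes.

tape 1: place A1 (165 GB), 235 GB left
tape 1: place A2 (133 GB), 102 GB left
tape 2: place A3 (169 GB), 231 GB left
tape 2: place A4 (135 GB), 96 GB left
tape 3: place A5 (167 GB), 233 GB left
tape 3: place A6 (170 GB), 63 GB left
tape 4: place A7 (133 GB), 267 GB left
tape 4: place A8 (143 GB), 124 GB left
tape 5: place A9 (134 GB), 266 GB left
tape 5: place A10 (164 GB), 102 GB left
tape 6: place A11 (140 GB), 260 GB left

6 tapes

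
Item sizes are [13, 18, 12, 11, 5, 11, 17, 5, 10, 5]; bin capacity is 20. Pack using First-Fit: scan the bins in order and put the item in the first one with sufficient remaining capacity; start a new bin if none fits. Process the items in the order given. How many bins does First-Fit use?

bin 1: place 13, 7 left
bin 2: place 18, 2 left
bin 3: place 12, 8 left
bin 4: place 11, 9 left
bin 1: place 5, 2 left
bin 5: place 11, 9 left
bin 6: place 17, 3 left
bin 3: place 5, 3 left
bin 7: place 10, 10 left
bin 4: place 5, 4 left
Final bins: [13,5] [18] [12,5] [11,5] [11] [17] [10].

7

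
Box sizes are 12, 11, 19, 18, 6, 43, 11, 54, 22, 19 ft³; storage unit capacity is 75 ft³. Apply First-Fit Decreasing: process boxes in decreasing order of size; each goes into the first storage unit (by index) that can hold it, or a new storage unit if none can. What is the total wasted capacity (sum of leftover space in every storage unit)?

10

Sorted descending: 54, 43, 22, 19, 19, 18, 12, 11, 11, 6.
storage unit 1: place 54 ft³, 21 ft³ left
storage unit 2: place 43 ft³, 32 ft³ left
storage unit 2: place 22 ft³, 10 ft³ left
storage unit 1: place 19 ft³, 2 ft³ left
storage unit 3: place 19 ft³, 56 ft³ left
storage unit 3: place 18 ft³, 38 ft³ left
storage unit 3: place 12 ft³, 26 ft³ left
storage unit 3: place 11 ft³, 15 ft³ left
storage unit 3: place 11 ft³, 4 ft³ left
storage unit 2: place 6 ft³, 4 ft³ left
3 storage units × 75 ft³ = 225 ft³; used 215 ft³; unused 10 ft³.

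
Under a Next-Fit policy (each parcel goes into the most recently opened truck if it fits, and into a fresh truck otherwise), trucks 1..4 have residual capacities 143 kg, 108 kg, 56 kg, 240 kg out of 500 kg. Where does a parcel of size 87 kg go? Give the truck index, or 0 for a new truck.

Next-Fit only looks at truck 4, which has 240 kg free.
87 kg fits there.

4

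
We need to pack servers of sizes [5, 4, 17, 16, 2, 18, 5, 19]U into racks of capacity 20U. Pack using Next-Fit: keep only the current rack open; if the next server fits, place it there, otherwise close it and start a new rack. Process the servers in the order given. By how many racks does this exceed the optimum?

Next-Fit: [5,4] [17] [16,2] [18] [5] [19] → 6 racks.
Total size 86U; any packing needs at least ⌈86/20⌉ = 5 racks.
An optimal packing achieves that bound: [19] [18,2] [17] [16,4] [5,5] → 5 racks.
Excess: 6 − 5 = 1.

1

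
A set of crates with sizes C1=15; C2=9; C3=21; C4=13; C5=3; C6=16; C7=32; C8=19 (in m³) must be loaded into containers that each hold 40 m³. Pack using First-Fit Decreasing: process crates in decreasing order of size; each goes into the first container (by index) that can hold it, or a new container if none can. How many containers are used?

Sorted descending: 32, 21, 19, 16, 15, 13, 9, 3.
container 1: place 32 m³, 8 m³ left
container 2: place 21 m³, 19 m³ left
container 2: place 19 m³, 0 m³ left
container 3: place 16 m³, 24 m³ left
container 3: place 15 m³, 9 m³ left
container 4: place 13 m³, 27 m³ left
container 3: place 9 m³, 0 m³ left
container 1: place 3 m³, 5 m³ left
Final containers: [32,3] [21,19] [16,15,9] [13].

4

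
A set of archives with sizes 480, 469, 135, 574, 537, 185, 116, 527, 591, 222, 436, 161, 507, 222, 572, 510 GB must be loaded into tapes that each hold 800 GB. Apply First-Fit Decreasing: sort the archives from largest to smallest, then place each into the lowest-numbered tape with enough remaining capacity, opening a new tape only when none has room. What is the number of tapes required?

10 tapes

Sorted descending: 591, 574, 572, 537, 527, 510, 507, 480, 469, 436, 222, 222, 185, 161, 135, 116.
Put 591 GB in tape 1; 209 GB remain.
Put 574 GB in tape 2; 226 GB remain.
Put 572 GB in tape 3; 228 GB remain.
Put 537 GB in tape 4; 263 GB remain.
Put 527 GB in tape 5; 273 GB remain.
Put 510 GB in tape 6; 290 GB remain.
Put 507 GB in tape 7; 293 GB remain.
Put 480 GB in tape 8; 320 GB remain.
Put 469 GB in tape 9; 331 GB remain.
Put 436 GB in tape 10; 364 GB remain.
Put 222 GB in tape 2; 4 GB remain.
Put 222 GB in tape 3; 6 GB remain.
Put 185 GB in tape 1; 24 GB remain.
Put 161 GB in tape 4; 102 GB remain.
Put 135 GB in tape 5; 138 GB remain.
Put 116 GB in tape 5; 22 GB remain.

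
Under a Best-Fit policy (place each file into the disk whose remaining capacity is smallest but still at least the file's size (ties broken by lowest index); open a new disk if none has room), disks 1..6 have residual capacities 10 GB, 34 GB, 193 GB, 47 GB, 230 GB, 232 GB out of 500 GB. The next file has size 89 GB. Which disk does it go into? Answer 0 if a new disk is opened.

3

Disks with room: disk 3 (193 GB), disk 5 (230 GB), disk 6 (232 GB).
Tightest fit is disk 3 with 193 GB free.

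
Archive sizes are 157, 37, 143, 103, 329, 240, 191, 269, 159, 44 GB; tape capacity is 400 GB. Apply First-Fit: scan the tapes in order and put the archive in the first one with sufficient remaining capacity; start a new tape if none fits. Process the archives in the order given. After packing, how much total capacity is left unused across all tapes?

157 GB → tape 1 (remaining 243 GB)
37 GB → tape 1 (remaining 206 GB)
143 GB → tape 1 (remaining 63 GB)
103 GB → tape 2 (remaining 297 GB)
329 GB → tape 3 (remaining 71 GB)
240 GB → tape 2 (remaining 57 GB)
191 GB → tape 4 (remaining 209 GB)
269 GB → tape 5 (remaining 131 GB)
159 GB → tape 4 (remaining 50 GB)
44 GB → tape 1 (remaining 19 GB)
5 tapes × 400 GB = 2000 GB; used 1672 GB; unused 328 GB.

328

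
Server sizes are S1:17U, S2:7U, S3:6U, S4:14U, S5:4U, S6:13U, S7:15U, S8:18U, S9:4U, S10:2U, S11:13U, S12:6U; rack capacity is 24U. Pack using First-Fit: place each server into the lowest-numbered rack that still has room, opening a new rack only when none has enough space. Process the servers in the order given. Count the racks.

6 racks

rack 1: place S1 (17U), 7U left
rack 1: place S2 (7U), 0U left
rack 2: place S3 (6U), 18U left
rack 2: place S4 (14U), 4U left
rack 2: place S5 (4U), 0U left
rack 3: place S6 (13U), 11U left
rack 4: place S7 (15U), 9U left
rack 5: place S8 (18U), 6U left
rack 3: place S9 (4U), 7U left
rack 3: place S10 (2U), 5U left
rack 6: place S11 (13U), 11U left
rack 4: place S12 (6U), 3U left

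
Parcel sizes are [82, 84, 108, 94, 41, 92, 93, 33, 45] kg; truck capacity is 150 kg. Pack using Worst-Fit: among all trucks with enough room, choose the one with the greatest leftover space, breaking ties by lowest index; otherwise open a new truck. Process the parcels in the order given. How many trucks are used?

82 kg → truck 1 (remaining 68 kg)
84 kg → truck 2 (remaining 66 kg)
108 kg → truck 3 (remaining 42 kg)
94 kg → truck 4 (remaining 56 kg)
41 kg → truck 1 (remaining 27 kg)
92 kg → truck 5 (remaining 58 kg)
93 kg → truck 6 (remaining 57 kg)
33 kg → truck 2 (remaining 33 kg)
45 kg → truck 5 (remaining 13 kg)

6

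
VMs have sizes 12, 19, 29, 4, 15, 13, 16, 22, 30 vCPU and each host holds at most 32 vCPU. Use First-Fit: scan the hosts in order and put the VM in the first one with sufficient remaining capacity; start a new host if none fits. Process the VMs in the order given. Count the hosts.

12 vCPU → host 1 (remaining 20 vCPU)
19 vCPU → host 1 (remaining 1 vCPU)
29 vCPU → host 2 (remaining 3 vCPU)
4 vCPU → host 3 (remaining 28 vCPU)
15 vCPU → host 3 (remaining 13 vCPU)
13 vCPU → host 3 (remaining 0 vCPU)
16 vCPU → host 4 (remaining 16 vCPU)
22 vCPU → host 5 (remaining 10 vCPU)
30 vCPU → host 6 (remaining 2 vCPU)

6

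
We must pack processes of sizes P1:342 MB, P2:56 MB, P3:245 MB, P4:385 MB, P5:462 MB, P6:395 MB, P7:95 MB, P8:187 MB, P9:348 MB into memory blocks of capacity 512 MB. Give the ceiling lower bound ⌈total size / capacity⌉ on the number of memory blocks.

Total size = 342 + 56 + 245 + 385 + 462 + 395 + 95 + 187 + 348 = 2515 MB.
⌈2515 / 512⌉ = 5.

5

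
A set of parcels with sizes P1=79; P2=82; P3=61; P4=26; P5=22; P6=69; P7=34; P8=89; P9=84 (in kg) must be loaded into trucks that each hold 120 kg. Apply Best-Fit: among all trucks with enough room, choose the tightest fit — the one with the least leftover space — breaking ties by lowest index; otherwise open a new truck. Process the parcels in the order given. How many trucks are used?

6

P1 (79 kg) → truck 1 (remaining 41 kg)
P2 (82 kg) → truck 2 (remaining 38 kg)
P3 (61 kg) → truck 3 (remaining 59 kg)
P4 (26 kg) → truck 2 (remaining 12 kg)
P5 (22 kg) → truck 1 (remaining 19 kg)
P6 (69 kg) → truck 4 (remaining 51 kg)
P7 (34 kg) → truck 4 (remaining 17 kg)
P8 (89 kg) → truck 5 (remaining 31 kg)
P9 (84 kg) → truck 6 (remaining 36 kg)
Final trucks: [79,22] [82,26] [61] [69,34] [89] [84].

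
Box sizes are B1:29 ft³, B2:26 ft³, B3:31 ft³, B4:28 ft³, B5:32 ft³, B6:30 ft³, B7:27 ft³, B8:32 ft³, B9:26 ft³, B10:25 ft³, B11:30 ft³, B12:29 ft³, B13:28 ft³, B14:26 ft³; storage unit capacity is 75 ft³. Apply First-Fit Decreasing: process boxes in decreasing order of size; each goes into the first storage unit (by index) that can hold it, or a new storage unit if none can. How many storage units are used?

Sorted descending: 32, 32, 31, 30, 30, 29, 29, 28, 28, 27, 26, 26, 26, 25.
32 ft³ → storage unit 1 (remaining 43 ft³)
32 ft³ → storage unit 1 (remaining 11 ft³)
31 ft³ → storage unit 2 (remaining 44 ft³)
30 ft³ → storage unit 2 (remaining 14 ft³)
30 ft³ → storage unit 3 (remaining 45 ft³)
29 ft³ → storage unit 3 (remaining 16 ft³)
29 ft³ → storage unit 4 (remaining 46 ft³)
28 ft³ → storage unit 4 (remaining 18 ft³)
28 ft³ → storage unit 5 (remaining 47 ft³)
27 ft³ → storage unit 5 (remaining 20 ft³)
26 ft³ → storage unit 6 (remaining 49 ft³)
26 ft³ → storage unit 6 (remaining 23 ft³)
26 ft³ → storage unit 7 (remaining 49 ft³)
25 ft³ → storage unit 7 (remaining 24 ft³)

7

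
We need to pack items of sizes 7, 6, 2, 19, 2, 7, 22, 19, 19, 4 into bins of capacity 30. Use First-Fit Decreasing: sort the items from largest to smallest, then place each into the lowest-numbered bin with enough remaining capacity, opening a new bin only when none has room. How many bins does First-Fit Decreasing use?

4

Sorted descending: 22, 19, 19, 19, 7, 7, 6, 4, 2, 2.
bin 1: place 22, 8 left
bin 2: place 19, 11 left
bin 3: place 19, 11 left
bin 4: place 19, 11 left
bin 1: place 7, 1 left
bin 2: place 7, 4 left
bin 3: place 6, 5 left
bin 2: place 4, 0 left
bin 3: place 2, 3 left
bin 3: place 2, 1 left
Final bins: [22,7] [19,7,4] [19,6,2,2] [19].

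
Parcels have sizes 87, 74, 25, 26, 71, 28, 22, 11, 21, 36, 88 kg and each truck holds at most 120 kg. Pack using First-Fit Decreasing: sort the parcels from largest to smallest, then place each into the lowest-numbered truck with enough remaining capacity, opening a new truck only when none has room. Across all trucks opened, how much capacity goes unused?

Sorted descending: 88, 87, 74, 71, 36, 28, 26, 25, 22, 21, 11.
truck 1: place 88 kg, 32 kg left
truck 2: place 87 kg, 33 kg left
truck 3: place 74 kg, 46 kg left
truck 4: place 71 kg, 49 kg left
truck 3: place 36 kg, 10 kg left
truck 1: place 28 kg, 4 kg left
truck 2: place 26 kg, 7 kg left
truck 4: place 25 kg, 24 kg left
truck 4: place 22 kg, 2 kg left
truck 5: place 21 kg, 99 kg left
truck 5: place 11 kg, 88 kg left
5 trucks × 120 kg = 600 kg; used 489 kg; unused 111 kg.

111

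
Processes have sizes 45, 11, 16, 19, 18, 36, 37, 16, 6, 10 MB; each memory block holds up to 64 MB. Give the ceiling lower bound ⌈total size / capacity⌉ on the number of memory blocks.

Total size = 45 + 11 + 16 + 19 + 18 + 36 + 37 + 16 + 6 + 10 = 214 MB.
⌈214 / 64⌉ = 4.

4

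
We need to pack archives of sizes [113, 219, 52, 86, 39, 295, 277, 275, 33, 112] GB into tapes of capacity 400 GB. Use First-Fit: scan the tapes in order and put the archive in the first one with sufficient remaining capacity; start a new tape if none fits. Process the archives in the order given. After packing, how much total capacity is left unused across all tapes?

Put 113 GB in tape 1; 287 GB remain.
Put 219 GB in tape 1; 68 GB remain.
Put 52 GB in tape 1; 16 GB remain.
Put 86 GB in tape 2; 314 GB remain.
Put 39 GB in tape 2; 275 GB remain.
Put 295 GB in tape 3; 105 GB remain.
Put 277 GB in tape 4; 123 GB remain.
Put 275 GB in tape 2; 0 GB remain.
Put 33 GB in tape 3; 72 GB remain.
Put 112 GB in tape 4; 11 GB remain.
4 tapes × 400 GB = 1600 GB; used 1501 GB; unused 99 GB.

99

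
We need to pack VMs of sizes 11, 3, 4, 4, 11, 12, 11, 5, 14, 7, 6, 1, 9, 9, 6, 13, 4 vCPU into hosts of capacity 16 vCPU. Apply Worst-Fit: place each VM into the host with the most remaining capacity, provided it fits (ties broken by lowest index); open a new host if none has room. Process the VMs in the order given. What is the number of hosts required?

11 vCPU → host 1 (remaining 5 vCPU)
3 vCPU → host 1 (remaining 2 vCPU)
4 vCPU → host 2 (remaining 12 vCPU)
4 vCPU → host 2 (remaining 8 vCPU)
11 vCPU → host 3 (remaining 5 vCPU)
12 vCPU → host 4 (remaining 4 vCPU)
11 vCPU → host 5 (remaining 5 vCPU)
5 vCPU → host 2 (remaining 3 vCPU)
14 vCPU → host 6 (remaining 2 vCPU)
7 vCPU → host 7 (remaining 9 vCPU)
6 vCPU → host 7 (remaining 3 vCPU)
1 vCPU → host 3 (remaining 4 vCPU)
9 vCPU → host 8 (remaining 7 vCPU)
9 vCPU → host 9 (remaining 7 vCPU)
6 vCPU → host 8 (remaining 1 vCPU)
13 vCPU → host 10 (remaining 3 vCPU)
4 vCPU → host 9 (remaining 3 vCPU)
Final hosts: [11,3] [4,4,5] [11,1] [12] [11] [14] [7,6] [9,6] [9,4] [13].

10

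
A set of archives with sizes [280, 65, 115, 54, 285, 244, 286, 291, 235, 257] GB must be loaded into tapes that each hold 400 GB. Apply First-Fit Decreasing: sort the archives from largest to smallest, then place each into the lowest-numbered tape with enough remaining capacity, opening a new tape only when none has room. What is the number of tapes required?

7

Sorted descending: 291, 286, 285, 280, 257, 244, 235, 115, 65, 54.
Put 291 GB in tape 1; 109 GB remain.
Put 286 GB in tape 2; 114 GB remain.
Put 285 GB in tape 3; 115 GB remain.
Put 280 GB in tape 4; 120 GB remain.
Put 257 GB in tape 5; 143 GB remain.
Put 244 GB in tape 6; 156 GB remain.
Put 235 GB in tape 7; 165 GB remain.
Put 115 GB in tape 3; 0 GB remain.
Put 65 GB in tape 1; 44 GB remain.
Put 54 GB in tape 2; 60 GB remain.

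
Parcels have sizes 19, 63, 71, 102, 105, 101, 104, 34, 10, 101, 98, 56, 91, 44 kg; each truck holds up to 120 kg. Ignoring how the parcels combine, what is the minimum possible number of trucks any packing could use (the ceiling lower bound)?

Total size = 19 + 63 + 71 + 102 + 105 + 101 + 104 + 34 + 10 + 101 + 98 + 56 + 91 + 44 = 999 kg.
⌈999 / 120⌉ = 9.

9 trucks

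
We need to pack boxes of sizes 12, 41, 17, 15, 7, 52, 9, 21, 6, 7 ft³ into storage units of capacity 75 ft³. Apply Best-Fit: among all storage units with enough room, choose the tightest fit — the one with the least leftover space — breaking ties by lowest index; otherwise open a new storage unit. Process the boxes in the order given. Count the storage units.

3

Put 12 ft³ in storage unit 1; 63 ft³ remain.
Put 41 ft³ in storage unit 1; 22 ft³ remain.
Put 17 ft³ in storage unit 1; 5 ft³ remain.
Put 15 ft³ in storage unit 2; 60 ft³ remain.
Put 7 ft³ in storage unit 2; 53 ft³ remain.
Put 52 ft³ in storage unit 2; 1 ft³ remain.
Put 9 ft³ in storage unit 3; 66 ft³ remain.
Put 21 ft³ in storage unit 3; 45 ft³ remain.
Put 6 ft³ in storage unit 3; 39 ft³ remain.
Put 7 ft³ in storage unit 3; 32 ft³ remain.
Final storage units: [12,41,17] [15,7,52] [9,21,6,7].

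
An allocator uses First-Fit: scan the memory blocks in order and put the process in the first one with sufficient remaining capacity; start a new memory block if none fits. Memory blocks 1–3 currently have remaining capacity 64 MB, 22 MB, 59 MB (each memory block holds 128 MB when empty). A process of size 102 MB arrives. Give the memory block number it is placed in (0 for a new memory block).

0

No memory block has ≥ 102 MB free, so a new memory block is opened.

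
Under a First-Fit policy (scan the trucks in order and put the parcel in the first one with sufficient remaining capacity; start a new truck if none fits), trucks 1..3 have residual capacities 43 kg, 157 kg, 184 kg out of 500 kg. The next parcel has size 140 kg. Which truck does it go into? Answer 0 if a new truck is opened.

Trucks with room: truck 2 (157 kg), truck 3 (184 kg).
The first with room is truck 2.

2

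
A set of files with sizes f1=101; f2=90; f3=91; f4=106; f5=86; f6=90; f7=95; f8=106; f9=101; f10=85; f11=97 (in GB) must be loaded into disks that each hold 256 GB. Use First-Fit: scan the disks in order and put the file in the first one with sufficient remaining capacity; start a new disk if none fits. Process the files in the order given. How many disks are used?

Put f1 (101 GB) in disk 1; 155 GB remain.
Put f2 (90 GB) in disk 1; 65 GB remain.
Put f3 (91 GB) in disk 2; 165 GB remain.
Put f4 (106 GB) in disk 2; 59 GB remain.
Put f5 (86 GB) in disk 3; 170 GB remain.
Put f6 (90 GB) in disk 3; 80 GB remain.
Put f7 (95 GB) in disk 4; 161 GB remain.
Put f8 (106 GB) in disk 4; 55 GB remain.
Put f9 (101 GB) in disk 5; 155 GB remain.
Put f10 (85 GB) in disk 5; 70 GB remain.
Put f11 (97 GB) in disk 6; 159 GB remain.
Final disks: [101,90] [91,106] [86,90] [95,106] [101,85] [97].

6 disks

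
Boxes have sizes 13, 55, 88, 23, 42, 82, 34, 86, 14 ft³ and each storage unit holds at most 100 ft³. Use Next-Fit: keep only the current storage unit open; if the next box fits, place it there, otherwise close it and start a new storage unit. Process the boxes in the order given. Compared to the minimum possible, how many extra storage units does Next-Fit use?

Next-Fit: [13,55] [88] [23,42] [82] [34] [86,14] → 6 storage units.
Total size 437 ft³; any packing needs at least ⌈437/100⌉ = 5 storage units.
An optimal packing achieves that bound: [88] [86,14] [82,13] [55,42] [34,23] → 5 storage units.
Excess: 6 − 5 = 1.

1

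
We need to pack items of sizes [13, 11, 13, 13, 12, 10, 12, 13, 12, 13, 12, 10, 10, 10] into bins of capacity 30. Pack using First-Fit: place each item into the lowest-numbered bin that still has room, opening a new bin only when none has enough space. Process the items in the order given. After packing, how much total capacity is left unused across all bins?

46

bin 1: place 13, 17 left
bin 1: place 11, 6 left
bin 2: place 13, 17 left
bin 2: place 13, 4 left
bin 3: place 12, 18 left
bin 3: place 10, 8 left
bin 4: place 12, 18 left
bin 4: place 13, 5 left
bin 5: place 12, 18 left
bin 5: place 13, 5 left
bin 6: place 12, 18 left
bin 6: place 10, 8 left
bin 7: place 10, 20 left
bin 7: place 10, 10 left
7 bins × 30 = 210; used 164; unused 46.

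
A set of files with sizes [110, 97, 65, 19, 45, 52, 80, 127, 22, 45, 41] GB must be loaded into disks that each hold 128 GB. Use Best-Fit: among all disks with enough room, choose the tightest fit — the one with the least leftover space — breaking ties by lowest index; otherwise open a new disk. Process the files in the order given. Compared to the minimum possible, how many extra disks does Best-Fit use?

Best-Fit: [110] [97,19] [65,45] [52,45] [80,22] [127] [41] → 7 disks.
Total size 703 GB; any packing needs at least ⌈703/128⌉ = 6 disks.
An optimal packing achieves that bound: [127] [110] [97,22] [80,45] [65,52] [45,41,19] → 6 disks.
Excess: 7 − 6 = 1.

1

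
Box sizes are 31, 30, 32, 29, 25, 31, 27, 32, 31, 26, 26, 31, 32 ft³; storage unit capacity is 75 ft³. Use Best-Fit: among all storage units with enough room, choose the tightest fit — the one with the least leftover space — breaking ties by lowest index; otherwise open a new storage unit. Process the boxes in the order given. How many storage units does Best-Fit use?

Put 31 ft³ in storage unit 1; 44 ft³ remain.
Put 30 ft³ in storage unit 1; 14 ft³ remain.
Put 32 ft³ in storage unit 2; 43 ft³ remain.
Put 29 ft³ in storage unit 2; 14 ft³ remain.
Put 25 ft³ in storage unit 3; 50 ft³ remain.
Put 31 ft³ in storage unit 3; 19 ft³ remain.
Put 27 ft³ in storage unit 4; 48 ft³ remain.
Put 32 ft³ in storage unit 4; 16 ft³ remain.
Put 31 ft³ in storage unit 5; 44 ft³ remain.
Put 26 ft³ in storage unit 5; 18 ft³ remain.
Put 26 ft³ in storage unit 6; 49 ft³ remain.
Put 31 ft³ in storage unit 6; 18 ft³ remain.
Put 32 ft³ in storage unit 7; 43 ft³ remain.

7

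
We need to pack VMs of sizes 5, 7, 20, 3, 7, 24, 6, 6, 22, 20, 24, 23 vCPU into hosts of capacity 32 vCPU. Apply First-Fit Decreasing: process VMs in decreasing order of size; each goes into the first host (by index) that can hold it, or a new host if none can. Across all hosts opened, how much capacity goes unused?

25

Sorted descending: 24, 24, 23, 22, 20, 20, 7, 7, 6, 6, 5, 3.
Put 24 vCPU in host 1; 8 vCPU remain.
Put 24 vCPU in host 2; 8 vCPU remain.
Put 23 vCPU in host 3; 9 vCPU remain.
Put 22 vCPU in host 4; 10 vCPU remain.
Put 20 vCPU in host 5; 12 vCPU remain.
Put 20 vCPU in host 6; 12 vCPU remain.
Put 7 vCPU in host 1; 1 vCPU remain.
Put 7 vCPU in host 2; 1 vCPU remain.
Put 6 vCPU in host 3; 3 vCPU remain.
Put 6 vCPU in host 4; 4 vCPU remain.
Put 5 vCPU in host 5; 7 vCPU remain.
Put 3 vCPU in host 3; 0 vCPU remain.
6 hosts × 32 vCPU = 192 vCPU; used 167 vCPU; unused 25 vCPU.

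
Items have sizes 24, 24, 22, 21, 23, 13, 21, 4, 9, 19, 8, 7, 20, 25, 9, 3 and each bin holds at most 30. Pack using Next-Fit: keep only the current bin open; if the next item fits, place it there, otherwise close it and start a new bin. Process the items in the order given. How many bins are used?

12

bin 1: place 24, 6 left
bin 2: place 24, 6 left
bin 3: place 22, 8 left
bin 4: place 21, 9 left
bin 5: place 23, 7 left
bin 6: place 13, 17 left
bin 7: place 21, 9 left
bin 7: place 4, 5 left
bin 8: place 9, 21 left
bin 8: place 19, 2 left
bin 9: place 8, 22 left
bin 9: place 7, 15 left
bin 10: place 20, 10 left
bin 11: place 25, 5 left
bin 12: place 9, 21 left
bin 12: place 3, 18 left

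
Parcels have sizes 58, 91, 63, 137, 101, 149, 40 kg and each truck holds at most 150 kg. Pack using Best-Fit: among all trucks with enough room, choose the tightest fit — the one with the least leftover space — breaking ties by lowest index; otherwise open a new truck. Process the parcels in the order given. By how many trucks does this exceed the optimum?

Best-Fit: [58,91] [63] [137] [101,40] [149] → 5 trucks.
Total size 639 kg; any packing needs at least ⌈639/150⌉ = 5 trucks.
So 5 is already optimal.

0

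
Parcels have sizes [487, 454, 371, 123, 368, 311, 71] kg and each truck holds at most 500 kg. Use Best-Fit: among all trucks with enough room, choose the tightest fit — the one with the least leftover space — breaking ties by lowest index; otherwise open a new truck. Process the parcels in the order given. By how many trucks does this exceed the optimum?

Best-Fit: [487] [454] [371,123] [368,71] [311] → 5 trucks.
Total size 2185 kg; any packing needs at least ⌈2185/500⌉ = 5 trucks.
So 5 is already optimal.

0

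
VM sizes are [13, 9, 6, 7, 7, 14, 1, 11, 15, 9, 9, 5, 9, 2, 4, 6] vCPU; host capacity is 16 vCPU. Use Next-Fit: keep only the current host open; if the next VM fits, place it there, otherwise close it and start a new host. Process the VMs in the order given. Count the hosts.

10 hosts

Put 13 vCPU in host 1; 3 vCPU remain.
Put 9 vCPU in host 2; 7 vCPU remain.
Put 6 vCPU in host 2; 1 vCPU remain.
Put 7 vCPU in host 3; 9 vCPU remain.
Put 7 vCPU in host 3; 2 vCPU remain.
Put 14 vCPU in host 4; 2 vCPU remain.
Put 1 vCPU in host 4; 1 vCPU remain.
Put 11 vCPU in host 5; 5 vCPU remain.
Put 15 vCPU in host 6; 1 vCPU remain.
Put 9 vCPU in host 7; 7 vCPU remain.
Put 9 vCPU in host 8; 7 vCPU remain.
Put 5 vCPU in host 8; 2 vCPU remain.
Put 9 vCPU in host 9; 7 vCPU remain.
Put 2 vCPU in host 9; 5 vCPU remain.
Put 4 vCPU in host 9; 1 vCPU remain.
Put 6 vCPU in host 10; 10 vCPU remain.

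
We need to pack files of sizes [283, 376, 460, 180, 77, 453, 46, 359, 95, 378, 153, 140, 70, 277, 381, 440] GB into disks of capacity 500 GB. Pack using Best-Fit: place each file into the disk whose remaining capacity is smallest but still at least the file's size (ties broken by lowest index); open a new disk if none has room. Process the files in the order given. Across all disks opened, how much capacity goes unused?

disk 1: place 283 GB, 217 GB left
disk 2: place 376 GB, 124 GB left
disk 3: place 460 GB, 40 GB left
disk 1: place 180 GB, 37 GB left
disk 2: place 77 GB, 47 GB left
disk 4: place 453 GB, 47 GB left
disk 2: place 46 GB, 1 GB left
disk 5: place 359 GB, 141 GB left
disk 5: place 95 GB, 46 GB left
disk 6: place 378 GB, 122 GB left
disk 7: place 153 GB, 347 GB left
disk 7: place 140 GB, 207 GB left
disk 6: place 70 GB, 52 GB left
disk 8: place 277 GB, 223 GB left
disk 9: place 381 GB, 119 GB left
disk 10: place 440 GB, 60 GB left
10 disks × 500 GB = 5000 GB; used 4168 GB; unused 832 GB.

832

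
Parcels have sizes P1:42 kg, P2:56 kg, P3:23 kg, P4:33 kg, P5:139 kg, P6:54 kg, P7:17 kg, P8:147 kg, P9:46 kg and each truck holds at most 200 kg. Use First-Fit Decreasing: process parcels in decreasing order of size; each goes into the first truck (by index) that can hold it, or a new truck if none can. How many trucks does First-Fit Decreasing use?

Sorted descending: 147, 139, 56, 54, 46, 42, 33, 23, 17.
truck 1: place 147 kg, 53 kg left
truck 2: place 139 kg, 61 kg left
truck 2: place 56 kg, 5 kg left
truck 3: place 54 kg, 146 kg left
truck 1: place 46 kg, 7 kg left
truck 3: place 42 kg, 104 kg left
truck 3: place 33 kg, 71 kg left
truck 3: place 23 kg, 48 kg left
truck 3: place 17 kg, 31 kg left
Final trucks: [147,46] [139,56] [54,42,33,23,17].

3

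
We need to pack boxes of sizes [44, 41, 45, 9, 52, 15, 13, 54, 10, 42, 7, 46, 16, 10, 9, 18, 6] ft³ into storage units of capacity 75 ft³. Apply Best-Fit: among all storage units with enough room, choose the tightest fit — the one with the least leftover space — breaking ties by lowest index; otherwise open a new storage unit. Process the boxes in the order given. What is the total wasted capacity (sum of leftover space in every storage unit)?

88

storage unit 1: place 44 ft³, 31 ft³ left
storage unit 2: place 41 ft³, 34 ft³ left
storage unit 3: place 45 ft³, 30 ft³ left
storage unit 3: place 9 ft³, 21 ft³ left
storage unit 4: place 52 ft³, 23 ft³ left
storage unit 3: place 15 ft³, 6 ft³ left
storage unit 4: place 13 ft³, 10 ft³ left
storage unit 5: place 54 ft³, 21 ft³ left
storage unit 4: place 10 ft³, 0 ft³ left
storage unit 6: place 42 ft³, 33 ft³ left
storage unit 5: place 7 ft³, 14 ft³ left
storage unit 7: place 46 ft³, 29 ft³ left
storage unit 7: place 16 ft³, 13 ft³ left
storage unit 7: place 10 ft³, 3 ft³ left
storage unit 5: place 9 ft³, 5 ft³ left
storage unit 1: place 18 ft³, 13 ft³ left
storage unit 3: place 6 ft³, 0 ft³ left
7 storage units × 75 ft³ = 525 ft³; used 437 ft³; unused 88 ft³.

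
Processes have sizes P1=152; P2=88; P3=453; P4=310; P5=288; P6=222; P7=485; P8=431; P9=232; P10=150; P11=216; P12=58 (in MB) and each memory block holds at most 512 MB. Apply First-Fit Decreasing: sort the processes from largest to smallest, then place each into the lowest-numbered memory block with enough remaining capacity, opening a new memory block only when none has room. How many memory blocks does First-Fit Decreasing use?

Sorted descending: 485, 453, 431, 310, 288, 232, 222, 216, 152, 150, 88, 58.
Put 485 MB in memory block 1; 27 MB remain.
Put 453 MB in memory block 2; 59 MB remain.
Put 431 MB in memory block 3; 81 MB remain.
Put 310 MB in memory block 4; 202 MB remain.
Put 288 MB in memory block 5; 224 MB remain.
Put 232 MB in memory block 6; 280 MB remain.
Put 222 MB in memory block 5; 2 MB remain.
Put 216 MB in memory block 6; 64 MB remain.
Put 152 MB in memory block 4; 50 MB remain.
Put 150 MB in memory block 7; 362 MB remain.
Put 88 MB in memory block 7; 274 MB remain.
Put 58 MB in memory block 2; 1 MB remain.

7 memory blocks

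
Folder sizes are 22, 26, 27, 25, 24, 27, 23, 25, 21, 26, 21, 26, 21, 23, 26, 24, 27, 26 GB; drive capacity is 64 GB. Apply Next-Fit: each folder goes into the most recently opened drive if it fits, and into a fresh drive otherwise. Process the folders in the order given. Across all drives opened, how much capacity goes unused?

22 GB → drive 1 (remaining 42 GB)
26 GB → drive 1 (remaining 16 GB)
27 GB → drive 2 (remaining 37 GB)
25 GB → drive 2 (remaining 12 GB)
24 GB → drive 3 (remaining 40 GB)
27 GB → drive 3 (remaining 13 GB)
23 GB → drive 4 (remaining 41 GB)
25 GB → drive 4 (remaining 16 GB)
21 GB → drive 5 (remaining 43 GB)
26 GB → drive 5 (remaining 17 GB)
21 GB → drive 6 (remaining 43 GB)
26 GB → drive 6 (remaining 17 GB)
21 GB → drive 7 (remaining 43 GB)
23 GB → drive 7 (remaining 20 GB)
26 GB → drive 8 (remaining 38 GB)
24 GB → drive 8 (remaining 14 GB)
27 GB → drive 9 (remaining 37 GB)
26 GB → drive 9 (remaining 11 GB)
9 drives × 64 GB = 576 GB; used 440 GB; unused 136 GB.

136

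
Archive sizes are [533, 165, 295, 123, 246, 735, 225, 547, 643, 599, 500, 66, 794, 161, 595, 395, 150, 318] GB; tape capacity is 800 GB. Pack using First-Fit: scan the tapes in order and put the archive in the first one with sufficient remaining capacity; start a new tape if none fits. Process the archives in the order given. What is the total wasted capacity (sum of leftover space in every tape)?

910

Put 533 GB in tape 1; 267 GB remain.
Put 165 GB in tape 1; 102 GB remain.
Put 295 GB in tape 2; 505 GB remain.
Put 123 GB in tape 2; 382 GB remain.
Put 246 GB in tape 2; 136 GB remain.
Put 735 GB in tape 3; 65 GB remain.
Put 225 GB in tape 4; 575 GB remain.
Put 547 GB in tape 4; 28 GB remain.
Put 643 GB in tape 5; 157 GB remain.
Put 599 GB in tape 6; 201 GB remain.
Put 500 GB in tape 7; 300 GB remain.
Put 66 GB in tape 1; 36 GB remain.
Put 794 GB in tape 8; 6 GB remain.
Put 161 GB in tape 6; 40 GB remain.
Put 595 GB in tape 9; 205 GB remain.
Put 395 GB in tape 10; 405 GB remain.
Put 150 GB in tape 5; 7 GB remain.
Put 318 GB in tape 10; 87 GB remain.
10 tapes × 800 GB = 8000 GB; used 7090 GB; unused 910 GB.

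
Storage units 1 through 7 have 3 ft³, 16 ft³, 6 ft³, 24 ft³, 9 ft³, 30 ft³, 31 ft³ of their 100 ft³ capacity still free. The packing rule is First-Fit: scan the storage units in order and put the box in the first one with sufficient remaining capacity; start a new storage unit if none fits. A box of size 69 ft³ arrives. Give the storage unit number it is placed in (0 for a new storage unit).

0

No storage unit has ≥ 69 ft³ free, so a new storage unit is opened.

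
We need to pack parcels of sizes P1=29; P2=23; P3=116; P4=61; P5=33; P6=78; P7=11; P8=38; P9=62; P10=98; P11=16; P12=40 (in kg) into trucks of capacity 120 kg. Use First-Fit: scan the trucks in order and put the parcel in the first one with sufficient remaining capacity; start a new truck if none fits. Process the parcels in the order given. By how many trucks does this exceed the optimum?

First-Fit: [29,23,61] [116] [33,78] [11,38,62] [98,16] [40] → 6 trucks.
Total size 605 kg; any packing needs at least ⌈605/120⌉ = 6 trucks.
So 6 is already optimal.

0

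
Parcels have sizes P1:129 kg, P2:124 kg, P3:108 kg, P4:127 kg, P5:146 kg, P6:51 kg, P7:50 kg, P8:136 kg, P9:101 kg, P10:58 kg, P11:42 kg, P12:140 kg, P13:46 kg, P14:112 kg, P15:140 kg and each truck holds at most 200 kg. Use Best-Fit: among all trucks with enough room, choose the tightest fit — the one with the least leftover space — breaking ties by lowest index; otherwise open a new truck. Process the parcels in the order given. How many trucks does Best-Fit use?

P1 (129 kg) → truck 1 (remaining 71 kg)
P2 (124 kg) → truck 2 (remaining 76 kg)
P3 (108 kg) → truck 3 (remaining 92 kg)
P4 (127 kg) → truck 4 (remaining 73 kg)
P5 (146 kg) → truck 5 (remaining 54 kg)
P6 (51 kg) → truck 5 (remaining 3 kg)
P7 (50 kg) → truck 1 (remaining 21 kg)
P8 (136 kg) → truck 6 (remaining 64 kg)
P9 (101 kg) → truck 7 (remaining 99 kg)
P10 (58 kg) → truck 6 (remaining 6 kg)
P11 (42 kg) → truck 4 (remaining 31 kg)
P12 (140 kg) → truck 8 (remaining 60 kg)
P13 (46 kg) → truck 8 (remaining 14 kg)
P14 (112 kg) → truck 9 (remaining 88 kg)
P15 (140 kg) → truck 10 (remaining 60 kg)
Final trucks: [129,50] [124] [108] [127,42] [146,51] [136,58] [101] [140,46] [112] [140].

10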